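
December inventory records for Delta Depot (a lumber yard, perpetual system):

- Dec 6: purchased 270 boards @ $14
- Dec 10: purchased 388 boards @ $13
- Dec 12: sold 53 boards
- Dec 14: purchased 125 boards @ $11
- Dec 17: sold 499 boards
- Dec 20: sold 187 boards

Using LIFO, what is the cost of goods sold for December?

COGS = $9,583

Dec 12, 53 sold [LIFO — newest first]: 53 @ $13 = $689
Dec 17, 499 sold [LIFO — newest first]: 125 @ $11 + 335 @ $13 + 39 @ $14 = $6,276
Dec 20, 187 sold [LIFO — newest first]: 187 @ $14 = $2,618
Total COGS = $689 + $6,276 + $2,618 = $9,583
Ending inventory: 44 @ $14 = $616
Check: goods available $10,199 = COGS $9,583 + ending $616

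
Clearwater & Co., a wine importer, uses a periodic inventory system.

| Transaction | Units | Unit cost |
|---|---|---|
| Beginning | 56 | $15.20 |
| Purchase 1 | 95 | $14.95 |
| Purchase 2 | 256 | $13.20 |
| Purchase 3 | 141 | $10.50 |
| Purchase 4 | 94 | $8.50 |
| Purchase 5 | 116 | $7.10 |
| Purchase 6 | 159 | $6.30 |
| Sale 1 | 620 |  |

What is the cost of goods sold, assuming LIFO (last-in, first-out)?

Sale 1 (620) [LIFO — newest first]: 159 @ $6.30 + 116 @ $7.10 + 94 @ $8.50 + 141 @ $10.50 + 110 @ $13.20 = $5,556.80
Ending inventory: 56 @ $15.20 + 95 @ $14.95 + 146 @ $13.20 = $4,198.65

COGS = $5,556.80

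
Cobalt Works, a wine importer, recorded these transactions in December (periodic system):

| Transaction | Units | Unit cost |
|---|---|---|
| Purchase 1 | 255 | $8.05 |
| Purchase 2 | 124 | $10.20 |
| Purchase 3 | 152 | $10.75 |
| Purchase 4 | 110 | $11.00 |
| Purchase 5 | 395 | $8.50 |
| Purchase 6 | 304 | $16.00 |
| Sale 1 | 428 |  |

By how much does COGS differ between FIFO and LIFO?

$2,073.70

FIFO COGS: 255 @ $8.05 + 124 @ $10.20 + 49 @ $10.75 = $3,844.30
LIFO COGS: 304 @ $16.00 + 124 @ $8.50 = $5,918.00
Difference = |$3,844.30 − $5,918.00| = $2,073.70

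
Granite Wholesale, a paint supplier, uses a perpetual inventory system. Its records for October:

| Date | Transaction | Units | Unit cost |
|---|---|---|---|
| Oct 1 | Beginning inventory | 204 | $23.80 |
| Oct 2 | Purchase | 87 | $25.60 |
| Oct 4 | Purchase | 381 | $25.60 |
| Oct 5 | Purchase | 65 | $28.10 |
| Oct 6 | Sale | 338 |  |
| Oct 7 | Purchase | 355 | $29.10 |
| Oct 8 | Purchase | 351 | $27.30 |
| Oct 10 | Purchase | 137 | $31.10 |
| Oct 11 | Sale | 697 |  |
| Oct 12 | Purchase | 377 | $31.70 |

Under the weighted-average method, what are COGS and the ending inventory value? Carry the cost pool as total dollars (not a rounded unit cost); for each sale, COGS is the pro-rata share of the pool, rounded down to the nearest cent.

After Oct 1: 204 on hand, pool $4,855.20 (≈ $23.8000 each)
After Oct 2: 291 on hand, pool $7,082.40 (≈ $24.3381 each)
After Oct 4: 672 on hand, pool $16,836.00 (≈ $25.0536 each)
After Oct 5: 737 on hand, pool $18,662.50 (≈ $25.3223 each)
Oct 6, sell 338: 338/737 × $18,662.50 → $8,558.92
After Oct 7: 754 on hand, pool $20,434.08 (≈ $27.1009 each)
After Oct 8: 1105 on hand, pool $30,016.38 (≈ $27.1641 each)
After Oct 10: 1242 on hand, pool $34,277.08 (≈ $27.5983 each)
Oct 11, sell 697: 697/1242 × $34,277.08 → $19,236.01
After Oct 12: 922 on hand, pool $26,991.97 (≈ $29.2755 each)
Total COGS = $8,558.92 + $19,236.01 = $27,794.93
Ending inventory (cost pool remaining) = $26,991.97

COGS = $27,794.93; ending inventory = $26,991.97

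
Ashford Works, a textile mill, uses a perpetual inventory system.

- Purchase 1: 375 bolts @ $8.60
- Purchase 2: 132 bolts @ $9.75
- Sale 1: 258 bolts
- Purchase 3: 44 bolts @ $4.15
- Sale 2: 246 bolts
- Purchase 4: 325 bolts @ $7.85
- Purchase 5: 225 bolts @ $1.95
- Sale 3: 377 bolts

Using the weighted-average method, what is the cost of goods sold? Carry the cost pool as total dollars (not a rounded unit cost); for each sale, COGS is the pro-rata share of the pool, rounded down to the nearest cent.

COGS = $6,440.96

After Purchase 1: 375 on hand, pool $3,225.00 (≈ $8.6000 each)
After Purchase 2: 507 on hand, pool $4,512.00 (≈ $8.8994 each)
Sale 1, sell 258: 258/507 × $4,512.00 → $2,296.04
After Purchase 3: 293 on hand, pool $2,398.56 (≈ $8.1862 each)
Sale 2, sell 246: 246/293 × $2,398.56 → $2,013.80
After Purchase 4: 372 on hand, pool $2,936.01 (≈ $7.8925 each)
After Purchase 5: 597 on hand, pool $3,374.76 (≈ $5.6529 each)
Sale 3, sell 377: 377/597 × $3,374.76 → $2,131.12
Total COGS = $2,296.04 + $2,013.80 + $2,131.12 = $6,440.96
Ending inventory (cost pool remaining) = $1,243.64
Check: goods available $7,684.60 = COGS $6,440.96 + ending $1,243.64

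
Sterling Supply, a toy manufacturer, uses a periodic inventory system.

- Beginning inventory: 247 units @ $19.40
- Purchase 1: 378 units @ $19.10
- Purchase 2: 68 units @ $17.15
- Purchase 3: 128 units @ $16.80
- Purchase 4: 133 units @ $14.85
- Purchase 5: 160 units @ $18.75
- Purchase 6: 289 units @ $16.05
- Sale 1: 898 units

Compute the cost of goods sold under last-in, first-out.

COGS = $15,222.10

Sale 1 (898) [LIFO — newest first]: 289 @ $16.05 + 160 @ $18.75 + 133 @ $14.85 + 128 @ $16.80 + 68 @ $17.15 + 120 @ $19.10 = $15,222.10
Ending inventory: 247 @ $19.40 + 258 @ $19.10 = $9,719.60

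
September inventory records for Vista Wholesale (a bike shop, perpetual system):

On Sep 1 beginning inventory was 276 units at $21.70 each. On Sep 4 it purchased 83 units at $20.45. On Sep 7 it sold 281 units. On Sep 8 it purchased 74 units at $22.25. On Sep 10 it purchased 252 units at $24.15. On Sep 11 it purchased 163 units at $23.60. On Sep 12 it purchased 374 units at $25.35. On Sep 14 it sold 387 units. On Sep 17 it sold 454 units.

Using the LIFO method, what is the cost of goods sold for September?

COGS = $26,564.45

Sep 7, 281 sold [LIFO — newest first]: 83 @ $20.45 + 198 @ $21.70 = $5,993.95
Sep 14, 387 sold [LIFO — newest first]: 374 @ $25.35 + 13 @ $23.60 = $9,787.70
Sep 17, 454 sold [LIFO — newest first]: 150 @ $23.60 + 252 @ $24.15 + 52 @ $22.25 = $10,782.80
Total COGS = $5,993.95 + $9,787.70 + $10,782.80 = $26,564.45
Ending inventory: 78 @ $21.70 + 22 @ $22.25 = $2,182.10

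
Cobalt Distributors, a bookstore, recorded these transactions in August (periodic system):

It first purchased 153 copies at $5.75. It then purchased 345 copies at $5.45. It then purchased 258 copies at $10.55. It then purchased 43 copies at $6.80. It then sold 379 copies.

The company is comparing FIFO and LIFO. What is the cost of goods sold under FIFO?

FIFO COGS: 153 @ $5.75 + 226 @ $5.45 = $2,111.45
LIFO COGS: 43 @ $6.80 + 258 @ $10.55 + 78 @ $5.45 = $3,439.40

COGS = $2,111.45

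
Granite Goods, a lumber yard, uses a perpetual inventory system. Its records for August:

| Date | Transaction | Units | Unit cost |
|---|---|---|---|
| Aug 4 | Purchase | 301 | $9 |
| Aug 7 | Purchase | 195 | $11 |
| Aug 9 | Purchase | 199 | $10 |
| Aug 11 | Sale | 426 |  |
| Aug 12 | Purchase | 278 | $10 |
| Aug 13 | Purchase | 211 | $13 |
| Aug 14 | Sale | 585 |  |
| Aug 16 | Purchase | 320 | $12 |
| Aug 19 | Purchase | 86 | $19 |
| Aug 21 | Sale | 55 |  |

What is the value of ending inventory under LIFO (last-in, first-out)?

Ending inventory = $5,986

Aug 11, 426 sold [LIFO — newest first]: 199 @ $10 + 195 @ $11 + 32 @ $9 = $4,423
Aug 14, 585 sold [LIFO — newest first]: 211 @ $13 + 278 @ $10 + 96 @ $9 = $6,387
Aug 21, 55 sold [LIFO — newest first]: 55 @ $19 = $1,045
Total COGS = $4,423 + $6,387 + $1,045 = $11,855
Ending inventory: 173 @ $9 + 320 @ $12 + 31 @ $19 = $5,986
Check: goods available $17,841 = COGS $11,855 + ending $5,986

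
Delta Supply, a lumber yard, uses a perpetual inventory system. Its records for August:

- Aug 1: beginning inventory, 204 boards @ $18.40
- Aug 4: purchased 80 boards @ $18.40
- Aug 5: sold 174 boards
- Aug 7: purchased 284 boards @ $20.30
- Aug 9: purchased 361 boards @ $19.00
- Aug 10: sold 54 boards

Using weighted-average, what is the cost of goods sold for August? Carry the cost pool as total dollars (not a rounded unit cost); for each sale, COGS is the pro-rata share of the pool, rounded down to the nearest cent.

COGS = $4,249.28

After Aug 1: 204 on hand, pool $3,753.60 (≈ $18.4000 each)
After Aug 4: 284 on hand, pool $5,225.60 (≈ $18.4000 each)
Aug 5, sell 174: 174/284 × $5,225.60 → $3,201.60
After Aug 7: 394 on hand, pool $7,789.20 (≈ $19.7695 each)
After Aug 9: 755 on hand, pool $14,648.20 (≈ $19.4016 each)
Aug 10, sell 54: 54/755 × $14,648.20 → $1,047.68
Total COGS = $3,201.60 + $1,047.68 = $4,249.28
Ending inventory (cost pool remaining) = $13,600.52
Check: goods available $17,849.80 = COGS $4,249.28 + ending $13,600.52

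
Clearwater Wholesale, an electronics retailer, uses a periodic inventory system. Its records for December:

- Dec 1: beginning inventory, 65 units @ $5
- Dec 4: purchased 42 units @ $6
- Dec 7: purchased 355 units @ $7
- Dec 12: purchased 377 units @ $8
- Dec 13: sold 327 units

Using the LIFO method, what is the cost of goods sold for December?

COGS = $2,616

Dec 13, 327 sold [LIFO — newest first]: 327 @ $8 = $2,616
Ending inventory: 65 @ $5 + 42 @ $6 + 355 @ $7 + 50 @ $8 = $3,462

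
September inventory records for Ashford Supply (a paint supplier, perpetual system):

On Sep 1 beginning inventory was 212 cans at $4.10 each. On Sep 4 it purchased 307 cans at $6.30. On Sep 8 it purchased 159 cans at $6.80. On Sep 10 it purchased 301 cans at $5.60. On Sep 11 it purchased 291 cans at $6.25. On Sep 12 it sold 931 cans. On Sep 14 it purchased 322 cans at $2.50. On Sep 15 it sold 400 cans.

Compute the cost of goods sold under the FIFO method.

Sep 12, 931 sold [FIFO — oldest first]: 212 @ $4.10 + 307 @ $6.30 + 159 @ $6.80 + 253 @ $5.60 = $5,301.30
Sep 15, 400 sold [FIFO — oldest first]: 48 @ $5.60 + 291 @ $6.25 + 61 @ $2.50 = $2,240.05
Total COGS = $5,301.30 + $2,240.05 = $7,541.35
Ending inventory: 261 @ $2.50 = $652.50

COGS = $7,541.35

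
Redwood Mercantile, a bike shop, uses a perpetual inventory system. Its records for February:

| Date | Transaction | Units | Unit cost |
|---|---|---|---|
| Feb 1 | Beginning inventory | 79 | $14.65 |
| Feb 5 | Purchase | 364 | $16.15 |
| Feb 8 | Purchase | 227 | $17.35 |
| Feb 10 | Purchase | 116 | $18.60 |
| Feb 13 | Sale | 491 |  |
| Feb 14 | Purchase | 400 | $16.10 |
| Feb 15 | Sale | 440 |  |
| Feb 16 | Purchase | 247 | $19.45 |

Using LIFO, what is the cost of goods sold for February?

COGS = $15,572.25

Feb 13, 491 sold [LIFO — newest first]: 116 @ $18.60 + 227 @ $17.35 + 148 @ $16.15 = $8,486.25
Feb 15, 440 sold [LIFO — newest first]: 400 @ $16.10 + 40 @ $16.15 = $7,086.00
Total COGS = $8,486.25 + $7,086.00 = $15,572.25
Ending inventory: 79 @ $14.65 + 176 @ $16.15 + 247 @ $19.45 = $8,803.90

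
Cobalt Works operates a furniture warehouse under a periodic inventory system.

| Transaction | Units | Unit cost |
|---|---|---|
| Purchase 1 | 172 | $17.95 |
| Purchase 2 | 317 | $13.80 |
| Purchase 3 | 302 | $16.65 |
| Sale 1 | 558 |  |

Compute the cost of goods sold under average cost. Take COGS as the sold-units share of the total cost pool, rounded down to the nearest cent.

Sale 1, sell 558: 558/791 × $12,490.30 → $8,811.10
Ending inventory (cost pool remaining) = $3,679.20

COGS = $8,811.10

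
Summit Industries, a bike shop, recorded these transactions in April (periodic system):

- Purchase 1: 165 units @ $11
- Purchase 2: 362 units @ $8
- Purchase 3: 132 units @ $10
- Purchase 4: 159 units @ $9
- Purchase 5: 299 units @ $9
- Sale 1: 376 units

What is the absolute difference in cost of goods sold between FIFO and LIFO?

$119

FIFO COGS: 165 @ $11 + 211 @ $8 = $3,503
LIFO COGS: 299 @ $9 + 77 @ $9 = $3,384
Difference = |$3,503 − $3,384| = $119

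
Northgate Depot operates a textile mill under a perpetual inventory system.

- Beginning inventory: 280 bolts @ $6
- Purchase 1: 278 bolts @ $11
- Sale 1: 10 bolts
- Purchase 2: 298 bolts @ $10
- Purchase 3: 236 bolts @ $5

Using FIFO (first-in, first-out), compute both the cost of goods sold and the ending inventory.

Sale 1 (10) [FIFO — oldest first]: 10 @ $6 = $60
Ending inventory: 270 @ $6 + 278 @ $11 + 298 @ $10 + 236 @ $5 = $8,838

COGS = $60; ending inventory = $8,838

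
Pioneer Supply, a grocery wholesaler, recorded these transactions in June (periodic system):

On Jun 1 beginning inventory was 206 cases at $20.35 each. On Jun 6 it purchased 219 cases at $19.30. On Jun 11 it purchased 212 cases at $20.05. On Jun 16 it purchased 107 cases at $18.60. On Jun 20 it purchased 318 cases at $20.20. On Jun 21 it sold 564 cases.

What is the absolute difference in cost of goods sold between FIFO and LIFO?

FIFO COGS: 206 @ $20.35 + 219 @ $19.30 + 139 @ $20.05 = $11,205.75
LIFO COGS: 318 @ $20.20 + 107 @ $18.60 + 139 @ $20.05 = $11,200.75
Difference = |$11,205.75 − $11,200.75| = $5.00

$5.00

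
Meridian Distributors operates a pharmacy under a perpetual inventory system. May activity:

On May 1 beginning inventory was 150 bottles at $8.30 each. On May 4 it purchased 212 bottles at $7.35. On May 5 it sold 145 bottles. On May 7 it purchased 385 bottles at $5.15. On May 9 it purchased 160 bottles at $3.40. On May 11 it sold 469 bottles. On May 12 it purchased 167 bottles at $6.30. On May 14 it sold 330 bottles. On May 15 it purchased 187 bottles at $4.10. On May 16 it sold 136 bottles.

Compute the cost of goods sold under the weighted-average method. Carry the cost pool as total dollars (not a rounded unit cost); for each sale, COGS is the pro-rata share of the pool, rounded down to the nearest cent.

After May 1: 150 on hand, pool $1,245.00 (≈ $8.3000 each)
After May 4: 362 on hand, pool $2,803.20 (≈ $7.7436 each)
May 5, sell 145: 145/362 × $2,803.20 → $1,122.82
After May 7: 602 on hand, pool $3,663.13 (≈ $6.0849 each)
After May 9: 762 on hand, pool $4,207.13 (≈ $5.5212 each)
May 11, sell 469: 469/762 × $4,207.13 → $2,589.42
After May 12: 460 on hand, pool $2,669.81 (≈ $5.8039 each)
May 14, sell 330: 330/460 × $2,669.81 → $1,915.29
After May 15: 317 on hand, pool $1,521.22 (≈ $4.7988 each)
May 16, sell 136: 136/317 × $1,521.22 → $652.63
Total COGS = $1,122.82 + $2,589.42 + $1,915.29 + $652.63 = $6,280.16
Ending inventory (cost pool remaining) = $868.59
Check: goods available $7,148.75 = COGS $6,280.16 + ending $868.59

COGS = $6,280.16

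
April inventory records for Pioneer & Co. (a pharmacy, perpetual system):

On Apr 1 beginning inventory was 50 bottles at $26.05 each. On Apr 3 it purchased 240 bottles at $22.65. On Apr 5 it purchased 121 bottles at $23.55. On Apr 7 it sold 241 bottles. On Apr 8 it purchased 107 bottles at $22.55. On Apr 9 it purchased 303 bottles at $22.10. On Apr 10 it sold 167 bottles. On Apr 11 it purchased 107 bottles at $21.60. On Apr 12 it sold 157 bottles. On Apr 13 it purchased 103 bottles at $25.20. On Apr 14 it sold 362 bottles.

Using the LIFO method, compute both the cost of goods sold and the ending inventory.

Apr 7, 241 sold [LIFO — newest first]: 121 @ $23.55 + 120 @ $22.65 = $5,567.55
Apr 10, 167 sold [LIFO — newest first]: 167 @ $22.10 = $3,690.70
Apr 12, 157 sold [LIFO — newest first]: 107 @ $21.60 + 50 @ $22.10 = $3,416.20
Apr 14, 362 sold [LIFO — newest first]: 103 @ $25.20 + 86 @ $22.10 + 107 @ $22.55 + 66 @ $22.65 = $8,403.95
Total COGS = $5,567.55 + $3,690.70 + $3,416.20 + $8,403.95 = $21,078.40
Ending inventory: 50 @ $26.05 + 54 @ $22.65 = $2,525.60
Check: goods available $23,604.00 = COGS $21,078.40 + ending $2,525.60

COGS = $21,078.40; ending inventory = $2,525.60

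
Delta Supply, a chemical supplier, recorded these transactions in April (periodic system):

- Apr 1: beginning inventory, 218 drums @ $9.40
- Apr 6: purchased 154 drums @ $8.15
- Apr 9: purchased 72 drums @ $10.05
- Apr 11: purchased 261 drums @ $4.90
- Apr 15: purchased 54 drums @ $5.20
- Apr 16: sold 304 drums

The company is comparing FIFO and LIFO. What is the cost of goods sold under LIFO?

COGS = $1,505.80

FIFO COGS: 218 @ $9.40 + 86 @ $8.15 = $2,750.10
LIFO COGS: 54 @ $5.20 + 250 @ $4.90 = $1,505.80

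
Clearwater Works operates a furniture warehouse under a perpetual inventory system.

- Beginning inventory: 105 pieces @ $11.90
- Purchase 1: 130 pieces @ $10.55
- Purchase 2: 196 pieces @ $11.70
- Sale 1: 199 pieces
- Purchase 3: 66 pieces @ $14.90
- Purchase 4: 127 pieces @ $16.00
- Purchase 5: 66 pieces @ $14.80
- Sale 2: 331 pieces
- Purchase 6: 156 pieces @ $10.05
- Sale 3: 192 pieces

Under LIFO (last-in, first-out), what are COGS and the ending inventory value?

Sale 1 (199) [LIFO — newest first]: 196 @ $11.70 + 3 @ $10.55 = $2,324.85
Sale 2 (331) [LIFO — newest first]: 66 @ $14.80 + 127 @ $16.00 + 66 @ $14.90 + 72 @ $10.55 = $4,751.80
Sale 3 (192) [LIFO — newest first]: 156 @ $10.05 + 36 @ $10.55 = $1,947.60
Total COGS = $2,324.85 + $4,751.80 + $1,947.60 = $9,024.25
Ending inventory: 105 @ $11.90 + 19 @ $10.55 = $1,449.95

COGS = $9,024.25; ending inventory = $1,449.95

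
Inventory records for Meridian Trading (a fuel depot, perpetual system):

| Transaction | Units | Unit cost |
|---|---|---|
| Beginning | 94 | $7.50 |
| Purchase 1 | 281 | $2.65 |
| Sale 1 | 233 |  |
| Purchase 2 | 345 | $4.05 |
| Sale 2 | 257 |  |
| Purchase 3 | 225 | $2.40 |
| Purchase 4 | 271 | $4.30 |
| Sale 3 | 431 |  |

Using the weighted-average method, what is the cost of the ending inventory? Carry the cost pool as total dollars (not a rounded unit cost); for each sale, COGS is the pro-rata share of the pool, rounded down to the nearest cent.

After Beginning: 94 on hand, pool $705.00 (≈ $7.5000 each)
After Purchase 1: 375 on hand, pool $1,449.65 (≈ $3.8657 each)
Sale 1, sell 233: 233/375 × $1,449.65 → $900.71
After Purchase 2: 487 on hand, pool $1,946.19 (≈ $3.9963 each)
Sale 2, sell 257: 257/487 × $1,946.19 → $1,027.04
After Purchase 3: 455 on hand, pool $1,459.15 (≈ $3.2069 each)
After Purchase 4: 726 on hand, pool $2,624.45 (≈ $3.6149 each)
Sale 3, sell 431: 431/726 × $2,624.45 → $1,558.04
Total COGS = $900.71 + $1,027.04 + $1,558.04 = $3,485.79
Ending inventory (cost pool remaining) = $1,066.41
Check: goods available $4,552.20 = COGS $3,485.79 + ending $1,066.41

Ending inventory = $1,066.41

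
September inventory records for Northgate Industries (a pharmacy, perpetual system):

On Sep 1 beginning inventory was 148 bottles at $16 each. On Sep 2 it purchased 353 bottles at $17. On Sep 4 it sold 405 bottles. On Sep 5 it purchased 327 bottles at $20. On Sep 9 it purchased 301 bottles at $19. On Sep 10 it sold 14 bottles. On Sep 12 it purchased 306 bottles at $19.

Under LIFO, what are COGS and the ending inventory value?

COGS = $7,099; ending inventory = $19,343

Sep 4, 405 sold [LIFO — newest first]: 353 @ $17 + 52 @ $16 = $6,833
Sep 10, 14 sold [LIFO — newest first]: 14 @ $19 = $266
Total COGS = $6,833 + $266 = $7,099
Ending inventory: 96 @ $16 + 327 @ $20 + 287 @ $19 + 306 @ $19 = $19,343
Check: goods available $26,442 = COGS $7,099 + ending $19,343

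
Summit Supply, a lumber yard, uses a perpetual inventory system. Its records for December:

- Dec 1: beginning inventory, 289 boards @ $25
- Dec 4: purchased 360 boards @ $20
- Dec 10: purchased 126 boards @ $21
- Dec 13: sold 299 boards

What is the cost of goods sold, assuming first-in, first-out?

COGS = $7,425

Dec 13, 299 sold [FIFO — oldest first]: 289 @ $25 + 10 @ $20 = $7,425
Ending inventory: 350 @ $20 + 126 @ $21 = $9,646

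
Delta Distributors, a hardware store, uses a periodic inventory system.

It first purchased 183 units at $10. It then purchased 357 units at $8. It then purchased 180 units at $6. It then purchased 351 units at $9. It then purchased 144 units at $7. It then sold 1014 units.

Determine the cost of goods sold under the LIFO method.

Sale 1 (1014) [LIFO — newest first]: 144 @ $7 + 351 @ $9 + 180 @ $6 + 339 @ $8 = $7,959
Ending inventory: 183 @ $10 + 18 @ $8 = $1,974

COGS = $7,959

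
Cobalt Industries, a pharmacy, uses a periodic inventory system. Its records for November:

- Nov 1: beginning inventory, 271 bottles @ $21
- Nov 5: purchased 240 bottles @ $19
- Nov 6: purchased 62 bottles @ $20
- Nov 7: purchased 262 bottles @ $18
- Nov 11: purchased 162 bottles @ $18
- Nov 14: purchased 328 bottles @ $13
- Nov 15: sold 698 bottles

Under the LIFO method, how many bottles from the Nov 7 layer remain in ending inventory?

54

Nov 15, 698 sold [LIFO — newest first]: 328 @ $13 + 162 @ $18 + 208 @ $18 = $10,924
Ending inventory: 271 @ $21 + 240 @ $19 + 62 @ $20 + 54 @ $18 = $12,463
Check: goods available $23,387 = COGS $10,924 + ending $12,463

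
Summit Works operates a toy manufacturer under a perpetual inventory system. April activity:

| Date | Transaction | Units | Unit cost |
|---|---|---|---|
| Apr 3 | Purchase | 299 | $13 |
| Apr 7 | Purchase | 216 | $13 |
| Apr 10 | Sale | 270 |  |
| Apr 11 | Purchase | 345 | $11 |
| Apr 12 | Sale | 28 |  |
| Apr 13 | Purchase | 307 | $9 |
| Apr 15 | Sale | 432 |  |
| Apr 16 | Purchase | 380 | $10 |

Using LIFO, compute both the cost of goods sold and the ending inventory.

Apr 10, 270 sold [LIFO — newest first]: 216 @ $13 + 54 @ $13 = $3,510
Apr 12, 28 sold [LIFO — newest first]: 28 @ $11 = $308
Apr 15, 432 sold [LIFO — newest first]: 307 @ $9 + 125 @ $11 = $4,138
Total COGS = $3,510 + $308 + $4,138 = $7,956
Ending inventory: 245 @ $13 + 192 @ $11 + 380 @ $10 = $9,097

COGS = $7,956; ending inventory = $9,097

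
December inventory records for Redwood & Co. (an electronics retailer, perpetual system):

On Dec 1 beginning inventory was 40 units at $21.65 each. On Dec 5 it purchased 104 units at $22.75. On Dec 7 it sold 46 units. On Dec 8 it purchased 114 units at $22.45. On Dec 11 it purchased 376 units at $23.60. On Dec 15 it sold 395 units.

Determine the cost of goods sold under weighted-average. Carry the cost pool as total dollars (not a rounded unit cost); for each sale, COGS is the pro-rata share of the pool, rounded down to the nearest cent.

COGS = $10,190.30

After Dec 1: 40 on hand, pool $866.00 (≈ $21.6500 each)
After Dec 5: 144 on hand, pool $3,232.00 (≈ $22.4444 each)
Dec 7, sell 46: 46/144 × $3,232.00 → $1,032.44
After Dec 8: 212 on hand, pool $4,758.86 (≈ $22.4475 each)
After Dec 11: 588 on hand, pool $13,632.46 (≈ $23.1845 each)
Dec 15, sell 395: 395/588 × $13,632.46 → $9,157.86
Total COGS = $1,032.44 + $9,157.86 = $10,190.30
Ending inventory (cost pool remaining) = $4,474.60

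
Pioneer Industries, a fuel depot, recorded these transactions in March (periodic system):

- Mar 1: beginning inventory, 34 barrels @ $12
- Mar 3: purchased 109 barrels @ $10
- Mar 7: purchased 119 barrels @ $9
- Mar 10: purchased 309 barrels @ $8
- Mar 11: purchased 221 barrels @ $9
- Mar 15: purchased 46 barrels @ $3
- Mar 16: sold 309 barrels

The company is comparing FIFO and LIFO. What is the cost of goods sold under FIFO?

COGS = $2,945

FIFO COGS: 34 @ $12 + 109 @ $10 + 119 @ $9 + 47 @ $8 = $2,945
LIFO COGS: 46 @ $3 + 221 @ $9 + 42 @ $8 = $2,463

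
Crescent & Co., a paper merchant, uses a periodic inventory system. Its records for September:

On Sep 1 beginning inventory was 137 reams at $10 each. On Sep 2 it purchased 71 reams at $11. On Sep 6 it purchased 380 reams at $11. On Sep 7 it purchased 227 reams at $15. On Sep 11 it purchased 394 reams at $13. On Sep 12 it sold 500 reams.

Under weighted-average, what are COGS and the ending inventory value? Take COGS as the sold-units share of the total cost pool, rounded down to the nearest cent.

COGS = $6,144.74; ending inventory = $8,713.26

Sep 12, sell 500: 500/1209 × $14,858.00 → $6,144.74
Ending inventory (cost pool remaining) = $8,713.26
Check: goods available $14,858.00 = COGS $6,144.74 + ending $8,713.26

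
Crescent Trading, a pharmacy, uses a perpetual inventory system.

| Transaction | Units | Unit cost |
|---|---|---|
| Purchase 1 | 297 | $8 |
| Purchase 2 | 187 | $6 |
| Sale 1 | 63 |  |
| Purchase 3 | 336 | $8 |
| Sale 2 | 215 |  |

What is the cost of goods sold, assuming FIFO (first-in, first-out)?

Sale 1 (63) [FIFO — oldest first]: 63 @ $8 = $504
Sale 2 (215) [FIFO — oldest first]: 215 @ $8 = $1,720
Total COGS = $504 + $1,720 = $2,224
Ending inventory: 19 @ $8 + 187 @ $6 + 336 @ $8 = $3,962

COGS = $2,224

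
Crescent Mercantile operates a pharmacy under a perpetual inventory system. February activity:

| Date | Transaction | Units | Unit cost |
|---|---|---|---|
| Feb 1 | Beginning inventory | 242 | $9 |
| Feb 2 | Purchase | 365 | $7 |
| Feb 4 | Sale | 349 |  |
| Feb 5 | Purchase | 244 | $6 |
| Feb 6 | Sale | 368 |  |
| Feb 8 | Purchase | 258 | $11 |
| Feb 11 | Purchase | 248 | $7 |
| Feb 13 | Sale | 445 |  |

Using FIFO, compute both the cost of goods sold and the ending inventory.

Feb 4, 349 sold [FIFO — oldest first]: 242 @ $9 + 107 @ $7 = $2,927
Feb 6, 368 sold [FIFO — oldest first]: 258 @ $7 + 110 @ $6 = $2,466
Feb 13, 445 sold [FIFO — oldest first]: 134 @ $6 + 258 @ $11 + 53 @ $7 = $4,013
Total COGS = $2,927 + $2,466 + $4,013 = $9,406
Ending inventory: 195 @ $7 = $1,365
Check: goods available $10,771 = COGS $9,406 + ending $1,365

COGS = $9,406; ending inventory = $1,365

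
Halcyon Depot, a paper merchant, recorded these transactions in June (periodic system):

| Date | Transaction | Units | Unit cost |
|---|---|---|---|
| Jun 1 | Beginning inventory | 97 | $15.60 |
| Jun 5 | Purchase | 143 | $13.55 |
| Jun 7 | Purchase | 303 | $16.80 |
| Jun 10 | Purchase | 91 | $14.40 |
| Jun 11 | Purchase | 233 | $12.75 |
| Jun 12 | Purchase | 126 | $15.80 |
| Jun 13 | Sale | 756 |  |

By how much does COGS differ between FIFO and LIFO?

$4.15

FIFO COGS: 97 @ $15.60 + 143 @ $13.55 + 303 @ $16.80 + 91 @ $14.40 + 122 @ $12.75 = $11,407.15
LIFO COGS: 126 @ $15.80 + 233 @ $12.75 + 91 @ $14.40 + 303 @ $16.80 + 3 @ $13.55 = $11,403.00
Difference = |$11,407.15 − $11,403.00| = $4.15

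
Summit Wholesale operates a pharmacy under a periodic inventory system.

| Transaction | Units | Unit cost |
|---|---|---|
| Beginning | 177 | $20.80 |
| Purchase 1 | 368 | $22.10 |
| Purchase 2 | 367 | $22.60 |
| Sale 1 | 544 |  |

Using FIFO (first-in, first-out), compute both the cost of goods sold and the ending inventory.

COGS = $11,792.30; ending inventory = $8,316.30

Sale 1 (544) [FIFO — oldest first]: 177 @ $20.80 + 367 @ $22.10 = $11,792.30
Ending inventory: 1 @ $22.10 + 367 @ $22.60 = $8,316.30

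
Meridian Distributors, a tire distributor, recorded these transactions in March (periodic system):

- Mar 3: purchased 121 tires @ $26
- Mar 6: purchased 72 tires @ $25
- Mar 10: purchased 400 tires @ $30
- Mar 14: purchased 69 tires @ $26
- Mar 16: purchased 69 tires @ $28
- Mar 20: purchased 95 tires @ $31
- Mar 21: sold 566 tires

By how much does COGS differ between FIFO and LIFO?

$525

FIFO COGS: 121 @ $26 + 72 @ $25 + 373 @ $30 = $16,136
LIFO COGS: 95 @ $31 + 69 @ $28 + 69 @ $26 + 333 @ $30 = $16,661
Difference = |$16,136 − $16,661| = $525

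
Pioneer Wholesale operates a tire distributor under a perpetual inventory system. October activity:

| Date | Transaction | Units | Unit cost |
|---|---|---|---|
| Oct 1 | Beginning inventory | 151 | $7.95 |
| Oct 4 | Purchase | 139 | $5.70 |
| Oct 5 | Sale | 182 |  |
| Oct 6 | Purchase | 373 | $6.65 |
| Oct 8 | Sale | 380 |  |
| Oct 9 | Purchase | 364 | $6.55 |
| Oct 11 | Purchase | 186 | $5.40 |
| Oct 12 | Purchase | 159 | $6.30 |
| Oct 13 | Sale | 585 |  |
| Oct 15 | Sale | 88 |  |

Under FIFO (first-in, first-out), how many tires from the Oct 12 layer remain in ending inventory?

Oct 5, 182 sold [FIFO — oldest first]: 151 @ $7.95 + 31 @ $5.70 = $1,377.15
Oct 8, 380 sold [FIFO — oldest first]: 108 @ $5.70 + 272 @ $6.65 = $2,424.40
Oct 13, 585 sold [FIFO — oldest first]: 101 @ $6.65 + 364 @ $6.55 + 120 @ $5.40 = $3,703.85
Oct 15, 88 sold [FIFO — oldest first]: 66 @ $5.40 + 22 @ $6.30 = $495.00
Total COGS = $1,377.15 + $2,424.40 + $3,703.85 + $495.00 = $8,000.40
Ending inventory: 137 @ $6.30 = $863.10

137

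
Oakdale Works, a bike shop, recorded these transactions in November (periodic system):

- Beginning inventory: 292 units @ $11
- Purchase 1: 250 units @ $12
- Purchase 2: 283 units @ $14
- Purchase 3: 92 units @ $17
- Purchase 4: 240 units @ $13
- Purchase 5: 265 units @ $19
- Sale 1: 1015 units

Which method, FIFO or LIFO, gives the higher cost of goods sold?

FIFO COGS: 292 @ $11 + 250 @ $12 + 283 @ $14 + 92 @ $17 + 98 @ $13 = $13,012
LIFO COGS: 265 @ $19 + 240 @ $13 + 92 @ $17 + 283 @ $14 + 135 @ $12 = $15,301

LIFO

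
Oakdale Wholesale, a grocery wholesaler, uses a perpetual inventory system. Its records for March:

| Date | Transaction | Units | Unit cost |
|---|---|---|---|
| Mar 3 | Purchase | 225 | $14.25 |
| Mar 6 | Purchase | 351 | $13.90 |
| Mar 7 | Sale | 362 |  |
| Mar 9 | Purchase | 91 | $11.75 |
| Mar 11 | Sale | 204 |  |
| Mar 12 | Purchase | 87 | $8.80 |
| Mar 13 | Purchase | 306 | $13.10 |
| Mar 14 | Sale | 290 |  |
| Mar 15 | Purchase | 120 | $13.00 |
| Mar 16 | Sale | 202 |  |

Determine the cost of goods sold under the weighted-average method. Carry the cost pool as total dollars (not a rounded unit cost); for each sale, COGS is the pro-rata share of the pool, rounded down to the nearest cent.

COGS = $13,949.08

After Mar 3: 225 on hand, pool $3,206.25 (≈ $14.2500 each)
After Mar 6: 576 on hand, pool $8,085.15 (≈ $14.0367 each)
Mar 7, sell 362: 362/576 × $8,085.15 → $5,081.29
After Mar 9: 305 on hand, pool $4,073.11 (≈ $13.3545 each)
Mar 11, sell 204: 204/305 × $4,073.11 → $2,724.30
After Mar 12: 188 on hand, pool $2,114.41 (≈ $11.2469 each)
After Mar 13: 494 on hand, pool $6,123.01 (≈ $12.3948 each)
Mar 14, sell 290: 290/494 × $6,123.01 → $3,594.47
After Mar 15: 324 on hand, pool $4,088.54 (≈ $12.6190 each)
Mar 16, sell 202: 202/324 × $4,088.54 → $2,549.02
Total COGS = $5,081.29 + $2,724.30 + $3,594.47 + $2,549.02 = $13,949.08
Ending inventory (cost pool remaining) = $1,539.52
Check: goods available $15,488.60 = COGS $13,949.08 + ending $1,539.52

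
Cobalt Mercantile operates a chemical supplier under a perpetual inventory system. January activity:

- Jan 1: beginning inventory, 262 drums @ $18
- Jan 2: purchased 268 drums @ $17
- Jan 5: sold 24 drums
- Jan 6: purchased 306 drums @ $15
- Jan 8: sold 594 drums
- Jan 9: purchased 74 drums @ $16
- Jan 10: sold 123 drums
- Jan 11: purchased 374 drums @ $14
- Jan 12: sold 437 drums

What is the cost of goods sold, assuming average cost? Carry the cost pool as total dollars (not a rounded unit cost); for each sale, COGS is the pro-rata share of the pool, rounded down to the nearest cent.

After Jan 1: 262 on hand, pool $4,716.00 (≈ $18.0000 each)
After Jan 2: 530 on hand, pool $9,272.00 (≈ $17.4943 each)
Jan 5, sell 24: 24/530 × $9,272.00 → $419.86
After Jan 6: 812 on hand, pool $13,442.14 (≈ $16.5544 each)
Jan 8, sell 594: 594/812 × $13,442.14 → $9,833.28
After Jan 9: 292 on hand, pool $4,792.86 (≈ $16.4139 each)
Jan 10, sell 123: 123/292 × $4,792.86 → $2,018.91
After Jan 11: 543 on hand, pool $8,009.95 (≈ $14.7513 each)
Jan 12, sell 437: 437/543 × $8,009.95 → $6,446.31
Total COGS = $419.86 + $9,833.28 + $2,018.91 + $6,446.31 = $18,718.36
Ending inventory (cost pool remaining) = $1,563.64

COGS = $18,718.36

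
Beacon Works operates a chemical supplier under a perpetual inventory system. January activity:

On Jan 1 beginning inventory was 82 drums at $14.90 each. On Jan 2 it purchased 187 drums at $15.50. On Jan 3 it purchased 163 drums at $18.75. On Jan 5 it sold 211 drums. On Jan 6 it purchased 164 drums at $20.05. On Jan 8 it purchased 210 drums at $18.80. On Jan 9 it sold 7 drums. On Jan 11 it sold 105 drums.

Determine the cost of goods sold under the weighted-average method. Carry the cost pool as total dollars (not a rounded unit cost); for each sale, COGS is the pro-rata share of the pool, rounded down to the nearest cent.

COGS = $5,558.39

After Jan 1: 82 on hand, pool $1,221.80 (≈ $14.9000 each)
After Jan 2: 269 on hand, pool $4,120.30 (≈ $15.3171 each)
After Jan 3: 432 on hand, pool $7,176.55 (≈ $16.6124 each)
Jan 5, sell 211: 211/432 × $7,176.55 → $3,505.21
After Jan 6: 385 on hand, pool $6,959.54 (≈ $18.0767 each)
After Jan 8: 595 on hand, pool $10,907.54 (≈ $18.3320 each)
Jan 9, sell 7: 7/595 × $10,907.54 → $128.32
Jan 11, sell 105: 105/588 × $10,779.22 → $1,924.86
Total COGS = $3,505.21 + $128.32 + $1,924.86 = $5,558.39
Ending inventory (cost pool remaining) = $8,854.36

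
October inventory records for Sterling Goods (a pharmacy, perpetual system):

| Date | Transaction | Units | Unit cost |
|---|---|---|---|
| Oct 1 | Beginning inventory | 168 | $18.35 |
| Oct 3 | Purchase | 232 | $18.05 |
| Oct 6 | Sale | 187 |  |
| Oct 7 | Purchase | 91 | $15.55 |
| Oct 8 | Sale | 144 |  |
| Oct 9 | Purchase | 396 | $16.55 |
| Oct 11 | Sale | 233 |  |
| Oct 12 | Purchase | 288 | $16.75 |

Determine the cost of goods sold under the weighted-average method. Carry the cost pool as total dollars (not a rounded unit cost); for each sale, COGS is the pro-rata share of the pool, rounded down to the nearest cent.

COGS = $9,815.52

After Oct 1: 168 on hand, pool $3,082.80 (≈ $18.3500 each)
After Oct 3: 400 on hand, pool $7,270.40 (≈ $18.1760 each)
Oct 6, sell 187: 187/400 × $7,270.40 → $3,398.91
After Oct 7: 304 on hand, pool $5,286.54 (≈ $17.3899 each)
Oct 8, sell 144: 144/304 × $5,286.54 → $2,504.15
After Oct 9: 556 on hand, pool $9,336.19 (≈ $16.7917 each)
Oct 11, sell 233: 233/556 × $9,336.19 → $3,912.46
After Oct 12: 611 on hand, pool $10,247.73 (≈ $16.7721 each)
Total COGS = $3,398.91 + $2,504.15 + $3,912.46 = $9,815.52
Ending inventory (cost pool remaining) = $10,247.73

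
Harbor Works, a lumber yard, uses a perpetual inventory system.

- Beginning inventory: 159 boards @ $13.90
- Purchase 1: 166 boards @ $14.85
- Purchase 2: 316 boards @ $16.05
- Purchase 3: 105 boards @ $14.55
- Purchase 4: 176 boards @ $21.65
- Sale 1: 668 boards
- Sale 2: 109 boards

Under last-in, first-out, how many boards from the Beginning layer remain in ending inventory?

Sale 1 (668) [LIFO — newest first]: 176 @ $21.65 + 105 @ $14.55 + 316 @ $16.05 + 71 @ $14.85 = $11,464.30
Sale 2 (109) [LIFO — newest first]: 95 @ $14.85 + 14 @ $13.90 = $1,605.35
Total COGS = $11,464.30 + $1,605.35 = $13,069.65
Ending inventory: 145 @ $13.90 = $2,015.50
Check: goods available $15,085.15 = COGS $13,069.65 + ending $2,015.50

145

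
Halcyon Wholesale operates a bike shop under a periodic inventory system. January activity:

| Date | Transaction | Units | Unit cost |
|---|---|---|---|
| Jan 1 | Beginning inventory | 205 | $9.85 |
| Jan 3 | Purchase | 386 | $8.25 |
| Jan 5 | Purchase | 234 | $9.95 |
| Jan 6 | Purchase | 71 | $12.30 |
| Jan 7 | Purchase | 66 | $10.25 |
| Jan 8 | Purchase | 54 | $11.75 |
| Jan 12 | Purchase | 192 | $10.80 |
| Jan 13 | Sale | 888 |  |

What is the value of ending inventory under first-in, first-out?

Ending inventory = $3,483.00

Jan 13, 888 sold [FIFO — oldest first]: 205 @ $9.85 + 386 @ $8.25 + 234 @ $9.95 + 63 @ $12.30 = $8,306.95
Ending inventory: 8 @ $12.30 + 66 @ $10.25 + 54 @ $11.75 + 192 @ $10.80 = $3,483.00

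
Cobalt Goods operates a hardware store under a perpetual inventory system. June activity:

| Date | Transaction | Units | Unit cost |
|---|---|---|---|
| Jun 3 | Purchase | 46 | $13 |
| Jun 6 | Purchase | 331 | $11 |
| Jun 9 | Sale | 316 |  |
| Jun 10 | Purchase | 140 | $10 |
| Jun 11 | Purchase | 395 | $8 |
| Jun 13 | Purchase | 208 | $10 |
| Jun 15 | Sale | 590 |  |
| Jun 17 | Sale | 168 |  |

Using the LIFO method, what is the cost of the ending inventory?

Jun 9, 316 sold [LIFO — newest first]: 316 @ $11 = $3,476
Jun 15, 590 sold [LIFO — newest first]: 208 @ $10 + 382 @ $8 = $5,136
Jun 17, 168 sold [LIFO — newest first]: 13 @ $8 + 140 @ $10 + 15 @ $11 = $1,669
Total COGS = $3,476 + $5,136 + $1,669 = $10,281
Ending inventory: 46 @ $13 = $598

Ending inventory = $598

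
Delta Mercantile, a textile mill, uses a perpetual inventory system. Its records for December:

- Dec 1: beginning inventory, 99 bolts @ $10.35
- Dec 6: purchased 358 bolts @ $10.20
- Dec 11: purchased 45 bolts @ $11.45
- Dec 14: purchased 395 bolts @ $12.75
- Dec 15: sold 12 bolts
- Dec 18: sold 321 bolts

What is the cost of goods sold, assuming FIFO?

Dec 15, 12 sold [FIFO — oldest first]: 12 @ $10.35 = $124.20
Dec 18, 321 sold [FIFO — oldest first]: 87 @ $10.35 + 234 @ $10.20 = $3,287.25
Total COGS = $124.20 + $3,287.25 = $3,411.45
Ending inventory: 124 @ $10.20 + 45 @ $11.45 + 395 @ $12.75 = $6,816.30

COGS = $3,411.45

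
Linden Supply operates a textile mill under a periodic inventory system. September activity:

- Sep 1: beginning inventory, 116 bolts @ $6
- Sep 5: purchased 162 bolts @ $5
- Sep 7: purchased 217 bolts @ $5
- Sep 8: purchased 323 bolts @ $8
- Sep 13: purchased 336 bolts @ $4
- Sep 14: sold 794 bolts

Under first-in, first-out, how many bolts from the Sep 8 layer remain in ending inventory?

24

Sep 14, 794 sold [FIFO — oldest first]: 116 @ $6 + 162 @ $5 + 217 @ $5 + 299 @ $8 = $4,983
Ending inventory: 24 @ $8 + 336 @ $4 = $1,536
Check: goods available $6,519 = COGS $4,983 + ending $1,536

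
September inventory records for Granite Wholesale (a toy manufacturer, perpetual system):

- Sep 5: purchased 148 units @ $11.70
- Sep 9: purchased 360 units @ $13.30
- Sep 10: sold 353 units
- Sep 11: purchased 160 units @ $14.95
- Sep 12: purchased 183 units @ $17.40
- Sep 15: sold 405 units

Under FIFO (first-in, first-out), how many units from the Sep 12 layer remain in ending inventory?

93

Sep 10, 353 sold [FIFO — oldest first]: 148 @ $11.70 + 205 @ $13.30 = $4,458.10
Sep 15, 405 sold [FIFO — oldest first]: 155 @ $13.30 + 160 @ $14.95 + 90 @ $17.40 = $6,019.50
Total COGS = $4,458.10 + $6,019.50 = $10,477.60
Ending inventory: 93 @ $17.40 = $1,618.20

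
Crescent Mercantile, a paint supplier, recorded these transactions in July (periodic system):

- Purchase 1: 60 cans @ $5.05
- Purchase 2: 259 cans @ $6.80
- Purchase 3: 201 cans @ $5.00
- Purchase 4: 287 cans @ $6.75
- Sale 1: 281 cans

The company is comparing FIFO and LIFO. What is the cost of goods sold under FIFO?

FIFO COGS: 60 @ $5.05 + 221 @ $6.80 = $1,805.80
LIFO COGS: 281 @ $6.75 = $1,896.75

COGS = $1,805.80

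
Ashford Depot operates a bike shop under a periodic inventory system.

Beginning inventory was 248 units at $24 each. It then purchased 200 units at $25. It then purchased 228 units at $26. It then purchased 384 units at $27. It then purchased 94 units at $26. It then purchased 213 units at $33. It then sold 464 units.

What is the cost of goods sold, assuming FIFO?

COGS = $11,368

Sale 1 (464) [FIFO — oldest first]: 248 @ $24 + 200 @ $25 + 16 @ $26 = $11,368
Ending inventory: 212 @ $26 + 384 @ $27 + 94 @ $26 + 213 @ $33 = $25,353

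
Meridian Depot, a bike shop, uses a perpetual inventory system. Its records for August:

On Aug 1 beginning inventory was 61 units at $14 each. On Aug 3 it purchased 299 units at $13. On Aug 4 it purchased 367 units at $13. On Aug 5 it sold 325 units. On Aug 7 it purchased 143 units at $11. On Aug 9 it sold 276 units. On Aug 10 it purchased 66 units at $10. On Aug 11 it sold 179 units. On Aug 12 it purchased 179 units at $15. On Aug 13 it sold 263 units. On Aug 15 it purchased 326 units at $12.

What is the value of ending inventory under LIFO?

Aug 5, 325 sold [LIFO — newest first]: 325 @ $13 = $4,225
Aug 9, 276 sold [LIFO — newest first]: 143 @ $11 + 42 @ $13 + 91 @ $13 = $3,302
Aug 11, 179 sold [LIFO — newest first]: 66 @ $10 + 113 @ $13 = $2,129
Aug 13, 263 sold [LIFO — newest first]: 179 @ $15 + 84 @ $13 = $3,777
Total COGS = $4,225 + $3,302 + $2,129 + $3,777 = $13,433
Ending inventory: 61 @ $14 + 11 @ $13 + 326 @ $12 = $4,909

Ending inventory = $4,909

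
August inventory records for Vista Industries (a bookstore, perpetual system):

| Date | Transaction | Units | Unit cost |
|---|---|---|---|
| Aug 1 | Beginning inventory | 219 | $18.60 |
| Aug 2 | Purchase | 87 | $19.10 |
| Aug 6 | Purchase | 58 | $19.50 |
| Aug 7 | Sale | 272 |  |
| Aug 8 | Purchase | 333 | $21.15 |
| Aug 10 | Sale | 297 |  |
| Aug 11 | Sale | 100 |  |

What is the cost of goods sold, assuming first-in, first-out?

Aug 7, 272 sold [FIFO — oldest first]: 219 @ $18.60 + 53 @ $19.10 = $5,085.70
Aug 10, 297 sold [FIFO — oldest first]: 34 @ $19.10 + 58 @ $19.50 + 205 @ $21.15 = $6,116.15
Aug 11, 100 sold [FIFO — oldest first]: 100 @ $21.15 = $2,115.00
Total COGS = $5,085.70 + $6,116.15 + $2,115.00 = $13,316.85
Ending inventory: 28 @ $21.15 = $592.20

COGS = $13,316.85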